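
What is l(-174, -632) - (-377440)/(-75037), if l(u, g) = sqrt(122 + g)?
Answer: -377440/75037 + I*sqrt(510) ≈ -5.0301 + 22.583*I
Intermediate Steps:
l(-174, -632) - (-377440)/(-75037) = sqrt(122 - 632) - (-377440)/(-75037) = sqrt(-510) - (-377440)*(-1)/75037 = I*sqrt(510) - 1*377440/75037 = I*sqrt(510) - 377440/75037 = -377440/75037 + I*sqrt(510)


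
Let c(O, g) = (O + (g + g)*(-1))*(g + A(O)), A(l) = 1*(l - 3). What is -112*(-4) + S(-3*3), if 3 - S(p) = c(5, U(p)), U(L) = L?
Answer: 612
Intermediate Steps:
A(l) = -3 + l (A(l) = 1*(-3 + l) = -3 + l)
c(O, g) = (O - 2*g)*(-3 + O + g) (c(O, g) = (O + (g + g)*(-1))*(g + (-3 + O)) = (O + (2*g)*(-1))*(-3 + O + g) = (O - 2*g)*(-3 + O + g))
S(p) = -7 - p + 2*p**2 (S(p) = 3 - (5**2 - 3*5 - 2*p**2 + 6*p - 1*5*p) = 3 - (25 - 15 - 2*p**2 + 6*p - 5*p) = 3 - (10 + p - 2*p**2) = 3 + (-10 - p + 2*p**2) = -7 - p + 2*p**2)
-112*(-4) + S(-3*3) = -112*(-4) + (-7 - (-3)*3 + 2*(-3*3)**2) = 448 + (-7 - 1*(-9) + 2*(-9)**2) = 448 + (-7 + 9 + 2*81) = 448 + (-7 + 9 + 162) = 448 + 164 = 612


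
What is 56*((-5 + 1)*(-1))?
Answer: 224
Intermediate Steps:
56*((-5 + 1)*(-1)) = 56*(-4*(-1)) = 56*4 = 224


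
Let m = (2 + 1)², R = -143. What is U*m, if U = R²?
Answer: 184041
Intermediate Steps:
U = 20449 (U = (-143)² = 20449)
m = 9 (m = 3² = 9)
U*m = 20449*9 = 184041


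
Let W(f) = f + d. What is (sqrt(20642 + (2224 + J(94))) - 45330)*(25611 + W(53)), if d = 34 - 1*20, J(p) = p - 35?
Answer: -1163983740 + 128390*sqrt(917) ≈ -1.1601e+9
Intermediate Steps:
J(p) = -35 + p
d = 14 (d = 34 - 20 = 14)
W(f) = 14 + f (W(f) = f + 14 = 14 + f)
(sqrt(20642 + (2224 + J(94))) - 45330)*(25611 + W(53)) = (sqrt(20642 + (2224 + (-35 + 94))) - 45330)*(25611 + (14 + 53)) = (sqrt(20642 + (2224 + 59)) - 45330)*(25611 + 67) = (sqrt(20642 + 2283) - 45330)*25678 = (sqrt(22925) - 45330)*25678 = (5*sqrt(917) - 45330)*25678 = (-45330 + 5*sqrt(917))*25678 = -1163983740 + 128390*sqrt(917)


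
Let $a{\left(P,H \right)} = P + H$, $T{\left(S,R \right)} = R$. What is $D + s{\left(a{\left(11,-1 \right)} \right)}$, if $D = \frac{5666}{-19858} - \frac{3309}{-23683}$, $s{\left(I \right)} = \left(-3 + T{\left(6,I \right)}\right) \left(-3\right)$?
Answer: $- \frac{4972357525}{235148507} \approx -21.146$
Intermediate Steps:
$a{\left(P,H \right)} = H + P$
$s{\left(I \right)} = 9 - 3 I$ ($s{\left(I \right)} = \left(-3 + I\right) \left(-3\right) = 9 - 3 I$)
$D = - \frac{34238878}{235148507}$ ($D = 5666 \left(- \frac{1}{19858}\right) - - \frac{3309}{23683} = - \frac{2833}{9929} + \frac{3309}{23683} = - \frac{34238878}{235148507} \approx -0.14561$)
$D + s{\left(a{\left(11,-1 \right)} \right)} = - \frac{34238878}{235148507} + \left(9 - 3 \left(-1 + 11\right)\right) = - \frac{34238878}{235148507} + \left(9 - 30\right) = - \frac{34238878}{235148507} - 21 = - \frac{4972357525}{235148507}$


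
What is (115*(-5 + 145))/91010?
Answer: 1610/9101 ≈ 0.17690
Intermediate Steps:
(115*(-5 + 145))/91010 = (115*140)*(1/91010) = 16100*(1/91010) = 1610/9101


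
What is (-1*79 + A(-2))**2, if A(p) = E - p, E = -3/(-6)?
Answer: 23409/4 ≈ 5852.3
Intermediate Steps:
E = 1/2 (E = -3*(-1/6) = 1/2 ≈ 0.50000)
A(p) = 1/2 - p
(-1*79 + A(-2))**2 = (-1*79 + (1/2 - 1*(-2)))**2 = (-79 + (1/2 + 2))**2 = (-79 + 5/2)**2 = (-153/2)**2 = 23409/4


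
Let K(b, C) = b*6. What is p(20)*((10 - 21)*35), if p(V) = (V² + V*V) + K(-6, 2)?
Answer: -294140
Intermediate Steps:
K(b, C) = 6*b
p(V) = -36 + 2*V² (p(V) = (V² + V*V) + 6*(-6) = (V² + V²) - 36 = 2*V² - 36 = -36 + 2*V²)
p(20)*((10 - 21)*35) = (-36 + 2*20²)*((10 - 21)*35) = (-36 + 2*400)*(-11*35) = (-36 + 800)*(-385) = 764*(-385) = -294140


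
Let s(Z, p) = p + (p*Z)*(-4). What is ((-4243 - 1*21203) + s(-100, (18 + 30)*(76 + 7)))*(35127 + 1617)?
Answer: 57766638672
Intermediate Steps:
s(Z, p) = p - 4*Z*p (s(Z, p) = p + (Z*p)*(-4) = p - 4*Z*p)
((-4243 - 1*21203) + s(-100, (18 + 30)*(76 + 7)))*(35127 + 1617) = ((-4243 - 1*21203) + ((18 + 30)*(76 + 7))*(1 - 4*(-100)))*(35127 + 1617) = ((-4243 - 21203) + (48*83)*(1 + 400))*36744 = (-25446 + 3984*401)*36744 = (-25446 + 1597584)*36744 = 1572138*36744 = 57766638672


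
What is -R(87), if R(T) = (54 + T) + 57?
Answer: -198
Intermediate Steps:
R(T) = 111 + T
-R(87) = -(111 + 87) = -1*198 = -198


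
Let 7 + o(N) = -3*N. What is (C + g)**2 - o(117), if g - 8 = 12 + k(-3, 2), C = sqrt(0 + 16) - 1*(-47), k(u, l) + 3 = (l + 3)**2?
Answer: 9007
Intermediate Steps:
o(N) = -7 - 3*N
k(u, l) = -3 + (3 + l)**2 (k(u, l) = -3 + (l + 3)**2 = -3 + (3 + l)**2)
C = 51 (C = sqrt(16) + 47 = 4 + 47 = 51)
g = 42 (g = 8 + (12 + (-3 + (3 + 2)**2)) = 8 + (12 + (-3 + 5**2)) = 8 + (12 + (-3 + 25)) = 8 + (12 + 22) = 8 + 34 = 42)
(C + g)**2 - o(117) = (51 + 42)**2 - (-7 - 3*117) = 93**2 - (-7 - 351) = 8649 - 1*(-358) = 8649 + 358 = 9007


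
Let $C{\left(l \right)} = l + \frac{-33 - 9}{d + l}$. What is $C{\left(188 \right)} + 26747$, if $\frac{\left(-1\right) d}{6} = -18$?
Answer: $\frac{3986359}{148} \approx 26935.0$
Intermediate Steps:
$d = 108$ ($d = \left(-6\right) \left(-18\right) = 108$)
$C{\left(l \right)} = l - \frac{42}{108 + l}$ ($C{\left(l \right)} = l + \frac{-33 - 9}{108 + l} = l - \frac{42}{108 + l}$)
$C{\left(188 \right)} + 26747 = \frac{-42 + 188^{2} + 108 \cdot 188}{108 + 188} + 26747 = \frac{-42 + 35344 + 20304}{296} + 26747 = \frac{1}{296} \cdot 55606 + 26747 = \frac{27803}{148} + 26747 = \frac{3986359}{148}$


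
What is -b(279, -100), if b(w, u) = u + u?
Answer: 200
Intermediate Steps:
b(w, u) = 2*u
-b(279, -100) = -2*(-100) = -1*(-200) = 200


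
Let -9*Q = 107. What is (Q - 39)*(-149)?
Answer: 68242/9 ≈ 7582.4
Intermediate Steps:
Q = -107/9 (Q = -1/9*107 = -107/9 ≈ -11.889)
(Q - 39)*(-149) = (-107/9 - 39)*(-149) = -458/9*(-149) = 68242/9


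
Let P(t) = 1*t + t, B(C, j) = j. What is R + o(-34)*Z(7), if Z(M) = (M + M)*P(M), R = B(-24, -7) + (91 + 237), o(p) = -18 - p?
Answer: 3457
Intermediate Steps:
P(t) = 2*t (P(t) = t + t = 2*t)
R = 321 (R = -7 + (91 + 237) = -7 + 328 = 321)
Z(M) = 4*M² (Z(M) = (M + M)*(2*M) = (2*M)*(2*M) = 4*M²)
R + o(-34)*Z(7) = 321 + (-18 - 1*(-34))*(4*7²) = 321 + (-18 + 34)*(4*49) = 321 + 16*196 = 321 + 3136 = 3457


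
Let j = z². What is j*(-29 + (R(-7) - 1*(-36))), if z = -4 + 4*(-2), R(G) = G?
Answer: 0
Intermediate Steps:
z = -12 (z = -4 - 8 = -12)
j = 144 (j = (-12)² = 144)
j*(-29 + (R(-7) - 1*(-36))) = 144*(-29 + (-7 - 1*(-36))) = 144*(-29 + (-7 + 36)) = 144*(-29 + 29) = 144*0 = 0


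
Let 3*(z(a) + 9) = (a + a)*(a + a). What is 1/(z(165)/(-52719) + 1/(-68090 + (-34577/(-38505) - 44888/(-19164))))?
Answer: -73575059027328703/50649091138002572 ≈ -1.4526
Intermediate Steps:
z(a) = -9 + 4*a²/3 (z(a) = -9 + ((a + a)*(a + a))/3 = -9 + ((2*a)*(2*a))/3 = -9 + (4*a²)/3 = -9 + 4*a²/3)
1/(z(165)/(-52719) + 1/(-68090 + (-34577/(-38505) - 44888/(-19164)))) = 1/((-9 + (4/3)*165²)/(-52719) + 1/(-68090 + (-34577/(-38505) - 44888/(-19164)))) = 1/((-9 + (4/3)*27225)*(-1/52719) + 1/(-68090 + (-34577*(-1/38505) - 44888*(-1/19164)))) = 1/((-9 + 36300)*(-1/52719) + 1/(-68090 + (34577/38505 + 11222/4791))) = 1/(36291*(-1/52719) + 1/(-68090 + 199253839/61492485)) = 1/(-12097/17573 + 1/(-4186824049811/61492485)) = 1/(-12097/17573 - 61492485/4186824049811) = 1/(-50649091138002572/73575059027328703) = -73575059027328703/50649091138002572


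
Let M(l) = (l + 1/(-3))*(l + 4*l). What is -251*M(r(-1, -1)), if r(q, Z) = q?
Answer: -5020/3 ≈ -1673.3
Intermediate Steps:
M(l) = 5*l*(-⅓ + l) (M(l) = (l - ⅓)*(5*l) = (-⅓ + l)*(5*l) = 5*l*(-⅓ + l))
-251*M(r(-1, -1)) = -1255*(-1)*(-1 + 3*(-1))/3 = -1255*(-1)*(-1 - 3)/3 = -1255*(-1)*(-4)/3 = -251*20/3 = -5020/3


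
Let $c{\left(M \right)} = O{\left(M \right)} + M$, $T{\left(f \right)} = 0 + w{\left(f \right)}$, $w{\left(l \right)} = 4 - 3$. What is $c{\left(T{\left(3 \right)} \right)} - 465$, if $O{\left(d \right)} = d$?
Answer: $-463$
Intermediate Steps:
$w{\left(l \right)} = 1$
$T{\left(f \right)} = 1$ ($T{\left(f \right)} = 0 + 1 = 1$)
$c{\left(M \right)} = 2 M$ ($c{\left(M \right)} = M + M = 2 M$)
$c{\left(T{\left(3 \right)} \right)} - 465 = 2 \cdot 1 - 465 = 2 - 465 = -463$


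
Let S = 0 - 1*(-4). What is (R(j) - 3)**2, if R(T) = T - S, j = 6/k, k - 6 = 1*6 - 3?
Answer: 361/9 ≈ 40.111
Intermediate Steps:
k = 9 (k = 6 + (1*6 - 3) = 6 + (6 - 3) = 6 + 3 = 9)
j = 2/3 (j = 6/9 = 6*(1/9) = 2/3 ≈ 0.66667)
S = 4 (S = 0 + 4 = 4)
R(T) = -4 + T (R(T) = T - 1*4 = T - 4 = -4 + T)
(R(j) - 3)**2 = ((-4 + 2/3) - 3)**2 = (-10/3 - 3)**2 = (-19/3)**2 = 361/9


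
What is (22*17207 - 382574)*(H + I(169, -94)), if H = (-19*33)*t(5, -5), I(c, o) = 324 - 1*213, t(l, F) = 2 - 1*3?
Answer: -2966760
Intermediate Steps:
t(l, F) = -1 (t(l, F) = 2 - 3 = -1)
I(c, o) = 111 (I(c, o) = 324 - 213 = 111)
H = 627 (H = -19*33*(-1) = -627*(-1) = 627)
(22*17207 - 382574)*(H + I(169, -94)) = (22*17207 - 382574)*(627 + 111) = (378554 - 382574)*738 = -4020*738 = -2966760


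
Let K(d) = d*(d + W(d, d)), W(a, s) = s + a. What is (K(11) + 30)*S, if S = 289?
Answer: 113577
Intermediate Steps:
W(a, s) = a + s
K(d) = 3*d² (K(d) = d*(d + (d + d)) = d*(d + 2*d) = d*(3*d) = 3*d²)
(K(11) + 30)*S = (3*11² + 30)*289 = (3*121 + 30)*289 = (363 + 30)*289 = 393*289 = 113577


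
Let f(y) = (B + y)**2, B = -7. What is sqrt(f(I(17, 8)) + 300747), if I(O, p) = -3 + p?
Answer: sqrt(300751) ≈ 548.41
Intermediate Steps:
f(y) = (-7 + y)**2
sqrt(f(I(17, 8)) + 300747) = sqrt((-7 + (-3 + 8))**2 + 300747) = sqrt((-7 + 5)**2 + 300747) = sqrt((-2)**2 + 300747) = sqrt(4 + 300747) = sqrt(300751)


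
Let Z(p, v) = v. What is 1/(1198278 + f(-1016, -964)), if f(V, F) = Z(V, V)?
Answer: 1/1197262 ≈ 8.3524e-7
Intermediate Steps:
f(V, F) = V
1/(1198278 + f(-1016, -964)) = 1/(1198278 - 1016) = 1/1197262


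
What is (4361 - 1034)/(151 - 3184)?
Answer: -1109/1011 ≈ -1.0969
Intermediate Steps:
(4361 - 1034)/(151 - 3184) = 3327/(-3033) = 3327*(-1/3033) = -1109/1011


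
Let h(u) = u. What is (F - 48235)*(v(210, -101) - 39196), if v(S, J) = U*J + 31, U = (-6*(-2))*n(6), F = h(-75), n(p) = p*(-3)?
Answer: 838130190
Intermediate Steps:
n(p) = -3*p
F = -75
U = -216 (U = (-6*(-2))*(-3*6) = 12*(-18) = -216)
v(S, J) = 31 - 216*J (v(S, J) = -216*J + 31 = 31 - 216*J)
(F - 48235)*(v(210, -101) - 39196) = (-75 - 48235)*((31 - 216*(-101)) - 39196) = -48310*((31 + 21816) - 39196) = -48310*(21847 - 39196) = -48310*(-17349) = 838130190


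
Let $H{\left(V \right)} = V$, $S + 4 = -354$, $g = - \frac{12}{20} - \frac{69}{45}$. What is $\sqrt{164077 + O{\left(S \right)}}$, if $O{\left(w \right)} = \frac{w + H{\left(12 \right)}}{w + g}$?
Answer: $\frac{2 \sqrt{299253629743}}{2701} \approx 405.07$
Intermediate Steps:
$g = - \frac{32}{15}$ ($g = \left(-12\right) \frac{1}{20} - \frac{23}{15} = - \frac{3}{5} - \frac{23}{15} = - \frac{32}{15} \approx -2.1333$)
$S = -358$ ($S = -4 - 354 = -358$)
$O{\left(w \right)} = \frac{12 + w}{- \frac{32}{15} + w}$ ($O{\left(w \right)} = \frac{w + 12}{w - \frac{32}{15}} = \frac{12 + w}{- \frac{32}{15} + w}$)
$\sqrt{164077 + O{\left(S \right)}} = \sqrt{164077 + \frac{15 \left(12 - 358\right)}{-32 + 15 \left(-358\right)}} = \sqrt{164077 + 15 \frac{1}{-32 - 5370} \left(-346\right)} = \sqrt{164077 + 15 \frac{1}{-5402} \left(-346\right)} = \sqrt{164077 + 15 \left(- \frac{1}{5402}\right) \left(-346\right)} = \sqrt{164077 + \frac{2595}{2701}} = \sqrt{\frac{443174572}{2701}} = \frac{2 \sqrt{299253629743}}{2701}$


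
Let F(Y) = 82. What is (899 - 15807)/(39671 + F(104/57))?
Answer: -14908/39753 ≈ -0.37502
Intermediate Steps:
(899 - 15807)/(39671 + F(104/57)) = (899 - 15807)/(39671 + 82) = -14908/39753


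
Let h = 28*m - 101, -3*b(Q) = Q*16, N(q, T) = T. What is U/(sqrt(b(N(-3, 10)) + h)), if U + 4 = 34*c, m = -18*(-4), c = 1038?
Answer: 35288*sqrt(16755)/5585 ≈ 817.85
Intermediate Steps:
b(Q) = -16*Q/3 (b(Q) = -Q*16/3 = -16*Q/3)
m = 72
U = 35288 (U = -4 + 34*1038 = -4 + 35292 = 35288)
h = 1915 (h = 28*72 - 101 = 2016 - 101 = 1915)
U/(sqrt(b(N(-3, 10)) + h)) = 35288/(sqrt(-16/3*10 + 1915)) = 35288/(sqrt(-160/3 + 1915)) = 35288/(sqrt(5585/3)) = 35288/((sqrt(16755)/3)) = 35288*(sqrt(16755)/5585) = 35288*sqrt(16755)/5585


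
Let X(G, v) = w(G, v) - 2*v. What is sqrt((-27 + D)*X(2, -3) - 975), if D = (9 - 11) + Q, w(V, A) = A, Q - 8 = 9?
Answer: I*sqrt(1011) ≈ 31.796*I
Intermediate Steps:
Q = 17 (Q = 8 + 9 = 17)
D = 15 (D = (9 - 11) + 17 = -2 + 17 = 15)
X(G, v) = -v (X(G, v) = v - 2*v = -v)
sqrt((-27 + D)*X(2, -3) - 975) = sqrt((-27 + 15)*(-1*(-3)) - 975) = sqrt(-12*3 - 975) = sqrt(-36 - 975) = sqrt(-1011) = I*sqrt(1011)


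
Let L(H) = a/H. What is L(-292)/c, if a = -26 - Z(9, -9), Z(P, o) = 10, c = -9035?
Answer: -9/659555 ≈ -1.3646e-5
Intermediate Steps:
a = -36 (a = -26 - 1*10 = -26 - 10 = -36)
L(H) = -36/H
L(-292)/c = -36/(-292)/(-9035) = -36*(-1/292)*(-1/9035) = (9/73)*(-1/9035) = -9/659555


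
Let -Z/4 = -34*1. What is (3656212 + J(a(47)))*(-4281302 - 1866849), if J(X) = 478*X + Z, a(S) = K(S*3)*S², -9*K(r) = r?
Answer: 237677373210850/3 ≈ 7.9226e+13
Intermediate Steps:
K(r) = -r/9
Z = 136 (Z = -(-136) = -4*(-34) = 136)
a(S) = -S³/3 (a(S) = (-S*3/9)*S² = (-S/3)*S² = -S³/3)
J(X) = 136 + 478*X (J(X) = 478*X + 136 = 136 + 478*X)
(3656212 + J(a(47)))*(-4281302 - 1866849) = (3656212 + (136 + 478*(-⅓*47³)))*(-4281302 - 1866849) = (3656212 + (136 + 478*(-⅓*103823)))*(-6148151) = (3656212 + (136 + 478*(-103823/3)))*(-6148151) = (3656212 + (136 - 49627394/3))*(-6148151) = (3656212 - 49626986/3)*(-6148151) = -38658350/3*(-6148151) = 237677373210850/3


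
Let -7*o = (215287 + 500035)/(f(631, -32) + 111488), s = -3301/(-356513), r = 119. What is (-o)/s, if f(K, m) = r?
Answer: 255021592186/2578902949 ≈ 98.888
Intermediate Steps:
f(K, m) = 119
s = 3301/356513 (s = -3301*(-1/356513) = 3301/356513 ≈ 0.0092591)
o = -715322/781249 (o = -(215287 + 500035)/(7*(119 + 111488)) = -715322/(7*111607) = -⅐*715322/111607 = -715322/781249 ≈ -0.91561)
(-o)/s = (-1*(-715322/781249))/(3301/356513) = (715322/781249)*(356513/3301) = 255021592186/2578902949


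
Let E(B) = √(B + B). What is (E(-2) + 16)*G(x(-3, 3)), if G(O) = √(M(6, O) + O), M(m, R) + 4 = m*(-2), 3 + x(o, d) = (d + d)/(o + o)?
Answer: √5*(-4 + 32*I) ≈ -8.9443 + 71.554*I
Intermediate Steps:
x(o, d) = -3 + d/o (x(o, d) = -3 + (d + d)/(o + o) = -3 + (2*d)/((2*o)) = -3 + (2*d)*(1/(2*o)) = -3 + d/o)
M(m, R) = -4 - 2*m (M(m, R) = -4 + m*(-2) = -4 - 2*m)
E(B) = √2*√B (E(B) = √(2*B) = √2*√B)
G(O) = √(-16 + O) (G(O) = √((-4 - 2*6) + O) = √((-4 - 12) + O) = √(-16 + O))
(E(-2) + 16)*G(x(-3, 3)) = (√2*√(-2) + 16)*√(-16 + (-3 + 3/(-3))) = (√2*(I*√2) + 16)*√(-16 + (-3 + 3*(-⅓))) = (2*I + 16)*√(-16 + (-3 - 1)) = (16 + 2*I)*√(-16 - 4) = (16 + 2*I)*√(-20) = (16 + 2*I)*(2*I*√5) = 2*I*√5*(16 + 2*I)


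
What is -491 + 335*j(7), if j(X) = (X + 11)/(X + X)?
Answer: -422/7 ≈ -60.286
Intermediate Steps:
j(X) = (11 + X)/(2*X) (j(X) = (11 + X)/((2*X)) = (11 + X)*(1/(2*X)) = (11 + X)/(2*X))
-491 + 335*j(7) = -491 + 335*((½)*(11 + 7)/7) = -491 + 335*((½)*(⅐)*18) = -491 + 335*(9/7) = -491 + 3015/7 = -422/7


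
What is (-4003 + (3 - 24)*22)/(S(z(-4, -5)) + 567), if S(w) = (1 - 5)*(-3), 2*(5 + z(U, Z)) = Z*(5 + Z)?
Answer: -4465/579 ≈ -7.7116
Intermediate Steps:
z(U, Z) = -5 + Z*(5 + Z)/2 (z(U, Z) = -5 + (Z*(5 + Z))/2 = -5 + Z*(5 + Z)/2)
S(w) = 12 (S(w) = -4*(-3) = 12)
(-4003 + (3 - 24)*22)/(S(z(-4, -5)) + 567) = (-4003 + (3 - 24)*22)/(12 + 567) = (-4003 - 21*22)/579 = (-4003 - 462)*(1/579) = -4465*1/579 = -4465/579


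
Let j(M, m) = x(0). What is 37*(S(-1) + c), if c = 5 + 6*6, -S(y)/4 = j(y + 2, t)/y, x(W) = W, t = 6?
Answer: 1517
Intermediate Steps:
j(M, m) = 0
S(y) = 0 (S(y) = -0/y = -4*0 = 0)
c = 41 (c = 5 + 36 = 41)
37*(S(-1) + c) = 37*(0 + 41) = 37*41 = 1517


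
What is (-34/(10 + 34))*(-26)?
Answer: 221/11 ≈ 20.091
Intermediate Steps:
(-34/(10 + 34))*(-26) = (-34/44)*(-26) = ((1/44)*(-34))*(-26) = -17/22*(-26) = 221/11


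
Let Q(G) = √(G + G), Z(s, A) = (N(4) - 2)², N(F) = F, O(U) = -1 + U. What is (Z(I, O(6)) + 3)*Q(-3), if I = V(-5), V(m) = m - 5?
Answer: 7*I*√6 ≈ 17.146*I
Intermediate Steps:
V(m) = -5 + m
I = -10 (I = -5 - 5 = -10)
Z(s, A) = 4 (Z(s, A) = (4 - 2)² = 2² = 4)
Q(G) = √2*√G (Q(G) = √(2*G) = √2*√G)
(Z(I, O(6)) + 3)*Q(-3) = (4 + 3)*(√2*√(-3)) = 7*(√2*(I*√3)) = 7*(I*√6) = 7*I*√6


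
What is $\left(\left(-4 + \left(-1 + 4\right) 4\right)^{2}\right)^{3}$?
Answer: $262144$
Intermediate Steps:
$\left(\left(-4 + \left(-1 + 4\right) 4\right)^{2}\right)^{3} = \left(\left(-4 + 3 \cdot 4\right)^{2}\right)^{3} = \left(\left(-4 + 12\right)^{2}\right)^{3} = \left(8^{2}\right)^{3} = 64^{3} = 262144$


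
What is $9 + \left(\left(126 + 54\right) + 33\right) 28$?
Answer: $5973$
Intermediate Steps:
$9 + \left(\left(126 + 54\right) + 33\right) 28 = 9 + \left(180 + 33\right) 28 = 9 + 213 \cdot 28 = 9 + 5964 = 5973$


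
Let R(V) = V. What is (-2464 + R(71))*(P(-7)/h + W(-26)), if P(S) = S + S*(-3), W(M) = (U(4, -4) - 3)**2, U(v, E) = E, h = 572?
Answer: -33552253/286 ≈ -1.1732e+5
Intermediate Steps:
W(M) = 49 (W(M) = (-4 - 3)**2 = (-7)**2 = 49)
P(S) = -2*S (P(S) = S - 3*S = -2*S)
(-2464 + R(71))*(P(-7)/h + W(-26)) = (-2464 + 71)*(-2*(-7)/572 + 49) = -2393*(14*(1/572) + 49) = -2393*(7/286 + 49) = -2393*14021/286 = -33552253/286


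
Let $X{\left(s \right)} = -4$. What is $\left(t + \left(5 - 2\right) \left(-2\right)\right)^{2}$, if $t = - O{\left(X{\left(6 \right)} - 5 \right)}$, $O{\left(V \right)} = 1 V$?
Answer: $9$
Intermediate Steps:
$O{\left(V \right)} = V$
$t = 9$ ($t = - (-4 - 5) = \left(-1\right) \left(-9\right) = 9$)
$\left(t + \left(5 - 2\right) \left(-2\right)\right)^{2} = \left(9 + \left(5 - 2\right) \left(-2\right)\right)^{2} = \left(9 + 3 \left(-2\right)\right)^{2} = \left(9 - 6\right)^{2} = 3^{2} = 9$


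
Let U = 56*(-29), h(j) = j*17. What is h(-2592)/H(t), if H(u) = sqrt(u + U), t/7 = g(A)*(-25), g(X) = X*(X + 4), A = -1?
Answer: 44064*I*sqrt(1099)/1099 ≈ 1329.2*I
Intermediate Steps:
h(j) = 17*j
g(X) = X*(4 + X)
t = 525 (t = 7*(-(4 - 1)*(-25)) = 7*(-1*3*(-25)) = 7*(-3*(-25)) = 7*75 = 525)
U = -1624
H(u) = sqrt(-1624 + u) (H(u) = sqrt(u - 1624) = sqrt(-1624 + u))
h(-2592)/H(t) = (17*(-2592))/(sqrt(-1624 + 525)) = -44064*(-I*sqrt(1099)/1099) = -(-44064)*I*sqrt(1099)/1099 = 44064*I*sqrt(1099)/1099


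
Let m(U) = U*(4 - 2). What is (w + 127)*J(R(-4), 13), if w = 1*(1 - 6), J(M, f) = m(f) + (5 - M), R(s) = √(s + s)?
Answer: 3782 - 244*I*√2 ≈ 3782.0 - 345.07*I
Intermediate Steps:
m(U) = 2*U (m(U) = U*2 = 2*U)
R(s) = √2*√s (R(s) = √(2*s) = √2*√s)
J(M, f) = 5 - M + 2*f (J(M, f) = 2*f + (5 - M) = 5 - M + 2*f)
w = -5 (w = 1*(-5) = -5)
(w + 127)*J(R(-4), 13) = (-5 + 127)*(5 - √2*√(-4) + 2*13) = 122*(5 - √2*2*I + 26) = 122*(5 - 2*I*√2 + 26) = 122*(31 - 2*I*√2) = 3782 - 244*I*√2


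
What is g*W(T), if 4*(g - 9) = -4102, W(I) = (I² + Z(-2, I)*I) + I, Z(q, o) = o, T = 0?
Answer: 0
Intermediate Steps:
W(I) = I + 2*I² (W(I) = (I² + I*I) + I = (I² + I²) + I = 2*I² + I = I + 2*I²)
g = -2033/2 (g = 9 + (¼)*(-4102) = 9 - 2051/2 = -2033/2 ≈ -1016.5)
g*W(T) = -0*(1 + 2*0) = -0*(1 + 0) = -0 = -2033/2*0 = 0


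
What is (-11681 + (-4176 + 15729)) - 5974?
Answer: -6102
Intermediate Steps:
(-11681 + (-4176 + 15729)) - 5974 = (-11681 + 11553) - 5974 = -128 - 5974 = -6102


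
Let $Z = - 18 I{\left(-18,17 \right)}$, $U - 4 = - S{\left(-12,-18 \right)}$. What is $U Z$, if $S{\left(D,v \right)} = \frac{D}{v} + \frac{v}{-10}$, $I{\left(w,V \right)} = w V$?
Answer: $\frac{42228}{5} \approx 8445.6$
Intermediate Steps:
$I{\left(w,V \right)} = V w$
$S{\left(D,v \right)} = - \frac{v}{10} + \frac{D}{v}$ ($S{\left(D,v \right)} = \frac{D}{v} + v \left(- \frac{1}{10}\right) = \frac{D}{v} - \frac{v}{10} = - \frac{v}{10} + \frac{D}{v}$)
$U = \frac{23}{15}$ ($U = 4 - \left(\left(- \frac{1}{10}\right) \left(-18\right) - \frac{12}{-18}\right) = 4 - \left(\frac{9}{5} - - \frac{2}{3}\right) = 4 - \left(\frac{9}{5} + \frac{2}{3}\right) = 4 - \frac{37}{15} = \frac{23}{15} \approx 1.5333$)
$Z = 5508$ ($Z = - 18 \cdot 17 \left(-18\right) = \left(-18\right) \left(-306\right) = 5508$)
$U Z = \frac{23}{15} \cdot 5508 = \frac{42228}{5}$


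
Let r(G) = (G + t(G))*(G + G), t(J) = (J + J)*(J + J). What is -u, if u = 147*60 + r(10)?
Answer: -17020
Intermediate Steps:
t(J) = 4*J² (t(J) = (2*J)*(2*J) = 4*J²)
r(G) = 2*G*(G + 4*G²) (r(G) = (G + 4*G²)*(G + G) = (G + 4*G²)*(2*G) = 2*G*(G + 4*G²))
u = 17020 (u = 147*60 + 10²*(2 + 8*10) = 8820 + 100*(2 + 80) = 8820 + 100*82 = 8820 + 8200 = 17020)
-u = -1*17020 = -17020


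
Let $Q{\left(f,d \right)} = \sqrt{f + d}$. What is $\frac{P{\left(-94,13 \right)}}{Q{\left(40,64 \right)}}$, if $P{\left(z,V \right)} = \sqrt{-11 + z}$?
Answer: $\frac{i \sqrt{2730}}{52} \approx 1.0048 i$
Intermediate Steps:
$Q{\left(f,d \right)} = \sqrt{d + f}$
$\frac{P{\left(-94,13 \right)}}{Q{\left(40,64 \right)}} = \frac{\sqrt{-11 - 94}}{\sqrt{64 + 40}} = \frac{\sqrt{-105}}{\sqrt{104}} = \frac{i \sqrt{105}}{2 \sqrt{26}} = i \sqrt{105} \frac{\sqrt{26}}{52} = \frac{i \sqrt{2730}}{52}$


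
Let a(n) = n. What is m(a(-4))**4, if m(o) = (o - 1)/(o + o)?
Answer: 625/4096 ≈ 0.15259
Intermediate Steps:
m(o) = (-1 + o)/(2*o) (m(o) = (-1 + o)/((2*o)) = (-1 + o)*(1/(2*o)) = (-1 + o)/(2*o))
m(a(-4))**4 = ((1/2)*(-1 - 4)/(-4))**4 = ((1/2)*(-1/4)*(-5))**4 = (5/8)**4 = 625/4096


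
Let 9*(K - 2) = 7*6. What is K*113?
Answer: 2260/3 ≈ 753.33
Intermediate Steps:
K = 20/3 (K = 2 + (7*6)/9 = 2 + (⅑)*42 = 2 + 14/3 = 20/3 ≈ 6.6667)
K*113 = (20/3)*113 = 2260/3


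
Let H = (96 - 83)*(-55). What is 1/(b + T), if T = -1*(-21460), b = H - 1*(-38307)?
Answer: 1/59052 ≈ 1.6934e-5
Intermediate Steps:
H = -715 (H = 13*(-55) = -715)
b = 37592 (b = -715 - 1*(-38307) = -715 + 38307 = 37592)
T = 21460
1/(b + T) = 1/(37592 + 21460) = 1/59052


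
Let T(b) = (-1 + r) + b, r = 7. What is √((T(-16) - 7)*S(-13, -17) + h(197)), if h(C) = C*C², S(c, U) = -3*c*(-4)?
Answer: 5*√305921 ≈ 2765.5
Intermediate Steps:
T(b) = 6 + b (T(b) = (-1 + 7) + b = 6 + b)
S(c, U) = 12*c
h(C) = C³
√((T(-16) - 7)*S(-13, -17) + h(197)) = √(((6 - 16) - 7)*(12*(-13)) + 197³) = √((-10 - 7)*(-156) + 7645373) = √(-17*(-156) + 7645373) = √(2652 + 7645373) = √7648025 = 5*√305921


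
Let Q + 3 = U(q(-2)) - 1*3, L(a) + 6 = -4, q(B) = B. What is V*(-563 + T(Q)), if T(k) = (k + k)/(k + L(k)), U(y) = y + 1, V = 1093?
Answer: -10445801/17 ≈ -6.1446e+5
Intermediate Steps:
U(y) = 1 + y
L(a) = -10 (L(a) = -6 - 4 = -10)
Q = -7 (Q = -3 + ((1 - 2) - 1*3) = -3 + (-1 - 3) = -3 - 4 = -7)
T(k) = 2*k/(-10 + k) (T(k) = (k + k)/(k - 10) = (2*k)/(-10 + k) = 2*k/(-10 + k))
V*(-563 + T(Q)) = 1093*(-563 + 2*(-7)/(-10 - 7)) = 1093*(-563 + 2*(-7)/(-17)) = 1093*(-563 + 2*(-7)*(-1/17)) = 1093*(-563 + 14/17) = 1093*(-9557/17) = -10445801/17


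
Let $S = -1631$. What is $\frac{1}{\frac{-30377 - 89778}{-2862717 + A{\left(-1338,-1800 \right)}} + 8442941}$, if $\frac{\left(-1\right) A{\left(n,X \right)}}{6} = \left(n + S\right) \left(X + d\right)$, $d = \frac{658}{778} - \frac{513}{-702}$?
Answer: $\frac{176488454154}{1490081606211050749} \approx 1.1844 \cdot 10^{-7}$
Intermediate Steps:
$d = \frac{15945}{10114}$ ($d = 658 \cdot \frac{1}{778} - - \frac{19}{26} = \frac{329}{389} + \frac{19}{26} = \frac{15945}{10114} \approx 1.5765$)
$A{\left(n,X \right)} = - 6 \left(-1631 + n\right) \left(\frac{15945}{10114} + X\right)$ ($A{\left(n,X \right)} = - 6 \left(n - 1631\right) \left(X + \frac{15945}{10114}\right) = - 6 \left(-1631 + n\right) \left(\frac{15945}{10114} + X\right)$)
$\frac{1}{\frac{-30377 - 89778}{-2862717 + A{\left(-1338,-1800 \right)}} + 8442941} = \frac{1}{\frac{-30377 - 89778}{-2862717 + \left(\frac{78018885}{5057} + 9786 \left(-1800\right) - - \frac{64003230}{5057} - \left(-10800\right) \left(-1338\right)\right)} + 8442941} = \frac{1}{- \frac{120155}{-2862717 + \left(\frac{78018885}{5057} - 17614800 + \frac{64003230}{5057} - 14450400\right)} + 8442941} = \frac{1}{- \frac{120155}{-2862717 - \frac{162011694285}{5057}} + 8442941} = \frac{1}{- \frac{120155}{- \frac{176488454154}{5057}} + 8442941} = \frac{1}{\left(-120155\right) \left(- \frac{5057}{176488454154}\right) + 8442941} = \frac{1}{\frac{607623835}{176488454154} + 8442941} = \frac{1}{\frac{1490081606211050749}{176488454154}} = \frac{176488454154}{1490081606211050749}$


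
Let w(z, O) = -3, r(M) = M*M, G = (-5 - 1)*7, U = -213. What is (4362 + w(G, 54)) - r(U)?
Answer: -41010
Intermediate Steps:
G = -42 (G = -6*7 = -42)
r(M) = M²
(4362 + w(G, 54)) - r(U) = (4362 - 3) - 1*(-213)² = 4359 - 1*45369 = 4359 - 45369 = -41010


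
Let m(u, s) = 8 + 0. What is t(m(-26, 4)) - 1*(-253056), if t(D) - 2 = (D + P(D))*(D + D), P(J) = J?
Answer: 253314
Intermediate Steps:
m(u, s) = 8
t(D) = 2 + 4*D**2 (t(D) = 2 + (D + D)*(D + D) = 2 + (2*D)*(2*D) = 2 + 4*D**2)
t(m(-26, 4)) - 1*(-253056) = (2 + 4*8**2) - 1*(-253056) = (2 + 4*64) + 253056 = (2 + 256) + 253056 = 258 + 253056 = 253314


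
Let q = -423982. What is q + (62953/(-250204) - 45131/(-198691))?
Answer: -21077538353880447/49713282964 ≈ -4.2398e+5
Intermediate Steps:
q + (62953/(-250204) - 45131/(-198691)) = -423982 + (62953/(-250204) - 45131/(-198691)) = -423982 + (62953*(-1/250204) - 45131*(-1/198691)) = -423982 + (-62953/250204 + 45131/198691) = -423982 - 1216237799/49713282964 = -21077538353880447/49713282964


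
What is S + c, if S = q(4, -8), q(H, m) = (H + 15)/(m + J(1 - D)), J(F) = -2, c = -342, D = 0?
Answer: -3439/10 ≈ -343.90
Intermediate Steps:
q(H, m) = (15 + H)/(-2 + m) (q(H, m) = (H + 15)/(m - 2) = (15 + H)/(-2 + m))
S = -19/10 (S = (15 + 4)/(-2 - 8) = 19/(-10) = -1/10*19 = -19/10 ≈ -1.9000)
S + c = -19/10 - 342 = -3439/10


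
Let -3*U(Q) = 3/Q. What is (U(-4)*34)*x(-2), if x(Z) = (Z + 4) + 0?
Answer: 17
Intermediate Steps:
U(Q) = -1/Q
x(Z) = 4 + Z (x(Z) = (4 + Z) + 0 = 4 + Z)
(U(-4)*34)*x(-2) = (-1/(-4)*34)*(4 - 2) = (-1*(-¼)*34)*2 = ((¼)*34)*2 = (17/2)*2 = 17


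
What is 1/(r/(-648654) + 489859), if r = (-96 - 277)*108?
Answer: 108109/52958173345 ≈ 2.0414e-6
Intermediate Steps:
r = -40284 (r = -373*108 = -40284)
1/(r/(-648654) + 489859) = 1/(-40284/(-648654) + 489859) = 1/(-40284*(-1/648654) + 489859) = 1/(6714/108109 + 489859) = 1/(52958173345/108109) = 108109/52958173345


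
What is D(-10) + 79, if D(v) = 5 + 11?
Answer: 95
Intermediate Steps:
D(v) = 16
D(-10) + 79 = 16 + 79 = 95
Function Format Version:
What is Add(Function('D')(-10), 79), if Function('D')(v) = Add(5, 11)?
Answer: 95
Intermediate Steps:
Function('D')(v) = 16
Add(Function('D')(-10), 79) = Add(16, 79) = 95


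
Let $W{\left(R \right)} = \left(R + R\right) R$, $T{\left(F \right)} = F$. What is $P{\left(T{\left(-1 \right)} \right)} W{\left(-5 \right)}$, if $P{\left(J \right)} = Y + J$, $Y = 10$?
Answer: $450$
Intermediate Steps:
$W{\left(R \right)} = 2 R^{2}$ ($W{\left(R \right)} = 2 R R = 2 R^{2}$)
$P{\left(J \right)} = 10 + J$
$P{\left(T{\left(-1 \right)} \right)} W{\left(-5 \right)} = \left(10 - 1\right) 2 \left(-5\right)^{2} = 9 \cdot 2 \cdot 25 = 9 \cdot 50 = 450$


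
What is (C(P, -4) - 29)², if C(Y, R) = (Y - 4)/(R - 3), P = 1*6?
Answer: 42025/49 ≈ 857.65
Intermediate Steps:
P = 6
C(Y, R) = (-4 + Y)/(-3 + R)
(C(P, -4) - 29)² = ((-4 + 6)/(-3 - 4) - 29)² = (2/(-7) - 29)² = (-⅐*2 - 29)² = (-2/7 - 29)² = (-205/7)² = 42025/49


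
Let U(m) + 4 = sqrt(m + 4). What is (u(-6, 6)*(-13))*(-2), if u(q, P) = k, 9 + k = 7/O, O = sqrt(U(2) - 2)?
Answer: -234 - 182*I/sqrt(6 - sqrt(6)) ≈ -234.0 - 96.589*I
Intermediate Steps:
U(m) = -4 + sqrt(4 + m) (U(m) = -4 + sqrt(m + 4) = -4 + sqrt(4 + m))
O = sqrt(-6 + sqrt(6)) (O = sqrt((-4 + sqrt(4 + 2)) - 2) = sqrt((-4 + sqrt(6)) - 2) = sqrt(-6 + sqrt(6)) ≈ 1.8843*I)
k = -9 + 7/sqrt(-6 + sqrt(6)) (k = -9 + 7/(sqrt(-6 + sqrt(6))) = -9 + 7/sqrt(-6 + sqrt(6)) ≈ -9.0 - 3.7149*I)
u(q, P) = -9 - 7*I/sqrt(6 - sqrt(6))
(u(-6, 6)*(-13))*(-2) = ((-9 - 7*I/sqrt(6 - sqrt(6)))*(-13))*(-2) = (117 + 91*I/sqrt(6 - sqrt(6)))*(-2) = -234 - 182*I/sqrt(6 - sqrt(6))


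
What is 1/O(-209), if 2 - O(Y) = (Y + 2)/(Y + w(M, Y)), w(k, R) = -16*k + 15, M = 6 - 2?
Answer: 86/103 ≈ 0.83495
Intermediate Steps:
M = 4
w(k, R) = 15 - 16*k
O(Y) = 2 - (2 + Y)/(-49 + Y) (O(Y) = 2 - (Y + 2)/(Y + (15 - 16*4)) = 2 - (2 + Y)/(Y + (15 - 64)) = 2 - (2 + Y)/(Y - 49) = 2 - (2 + Y)/(-49 + Y))
1/O(-209) = 1/((-100 - 209)/(-49 - 209)) = 1/(-309/(-258)) = 1/(-1/258*(-309)) = 1/(103/86) = 86/103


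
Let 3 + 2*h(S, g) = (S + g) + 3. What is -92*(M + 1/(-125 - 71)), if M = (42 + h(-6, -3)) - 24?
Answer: -60835/49 ≈ -1241.5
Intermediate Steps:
h(S, g) = S/2 + g/2 (h(S, g) = -3/2 + ((S + g) + 3)/2 = -3/2 + (3 + S + g)/2 = -3/2 + (3/2 + S/2 + g/2) = S/2 + g/2)
M = 27/2 (M = (42 + ((½)*(-6) + (½)*(-3))) - 24 = (42 + (-3 - 3/2)) - 24 = (42 - 9/2) - 24 = 75/2 - 24 = 27/2 ≈ 13.500)
-92*(M + 1/(-125 - 71)) = -92*(27/2 + 1/(-125 - 71)) = -92*(27/2 + 1/(-196)) = -92*(27/2 - 1/196) = -92*2645/196 = -60835/49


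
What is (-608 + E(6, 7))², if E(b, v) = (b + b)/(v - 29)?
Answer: 44809636/121 ≈ 3.7033e+5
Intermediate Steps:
E(b, v) = 2*b/(-29 + v) (E(b, v) = (2*b)/(-29 + v) = 2*b/(-29 + v))
(-608 + E(6, 7))² = (-608 + 2*6/(-29 + 7))² = (-608 + 2*6/(-22))² = (-608 + 2*6*(-1/22))² = (-608 - 6/11)² = (-6694/11)² = 44809636/121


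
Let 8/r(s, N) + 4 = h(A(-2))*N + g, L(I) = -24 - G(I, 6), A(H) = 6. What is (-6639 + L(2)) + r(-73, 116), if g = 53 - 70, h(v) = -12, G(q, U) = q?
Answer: -9417653/1413 ≈ -6665.0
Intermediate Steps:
g = -17
L(I) = -24 - I
r(s, N) = 8/(-21 - 12*N) (r(s, N) = 8/(-4 + (-12*N - 17)) = 8/(-4 + (-17 - 12*N)) = 8/(-21 - 12*N))
(-6639 + L(2)) + r(-73, 116) = (-6639 + (-24 - 1*2)) + 8/(3*(-7 - 4*116)) = (-6639 + (-24 - 2)) + 8/(3*(-7 - 464)) = (-6639 - 26) + (8/3)/(-471) = -6665 + (8/3)*(-1/471) = -6665 - 8/1413 = -9417653/1413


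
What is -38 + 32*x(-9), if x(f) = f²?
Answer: 2554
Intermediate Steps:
-38 + 32*x(-9) = -38 + 32*(-9)² = -38 + 32*81 = -38 + 2592 = 2554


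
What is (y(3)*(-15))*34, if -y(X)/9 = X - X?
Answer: 0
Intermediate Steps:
y(X) = 0 (y(X) = -9*(X - X) = -9*0 = 0)
(y(3)*(-15))*34 = (0*(-15))*34 = 0*34 = 0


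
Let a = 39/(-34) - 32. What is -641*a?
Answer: 722407/34 ≈ 21247.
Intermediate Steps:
a = -1127/34 (a = 39*(-1/34) - 32 = -39/34 - 32 = -1127/34 ≈ -33.147)
-641*a = -641*(-1127/34) = 722407/34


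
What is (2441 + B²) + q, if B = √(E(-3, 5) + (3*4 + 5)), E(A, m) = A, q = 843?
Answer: 3298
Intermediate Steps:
B = √14 (B = √(-3 + (3*4 + 5)) = √(-3 + (12 + 5)) = √(-3 + 17) = √14 ≈ 3.7417)
(2441 + B²) + q = (2441 + (√14)²) + 843 = (2441 + 14) + 843 = 2455 + 843 = 3298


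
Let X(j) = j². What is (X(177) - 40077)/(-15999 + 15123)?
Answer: 729/73 ≈ 9.9863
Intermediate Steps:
(X(177) - 40077)/(-15999 + 15123) = (177² - 40077)/(-15999 + 15123) = (31329 - 40077)/(-876) = -8748*(-1/876) = 729/73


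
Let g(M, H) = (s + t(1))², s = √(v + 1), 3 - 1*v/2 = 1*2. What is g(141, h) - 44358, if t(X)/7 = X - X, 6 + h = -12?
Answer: -44355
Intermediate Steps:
h = -18 (h = -6 - 12 = -18)
t(X) = 0 (t(X) = 7*(X - X) = 7*0 = 0)
v = 2 (v = 6 - 2*2 = 6 - 4 = 2)
s = √3 (s = √(2 + 1) = √3 ≈ 1.7320)
g(M, H) = 3 (g(M, H) = (√3 + 0)² = (√3)² = 3)
g(141, h) - 44358 = 3 - 44358 = -44355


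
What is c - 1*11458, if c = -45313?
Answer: -56771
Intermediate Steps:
c - 1*11458 = -45313 - 1*11458 = -45313 - 11458 = -56771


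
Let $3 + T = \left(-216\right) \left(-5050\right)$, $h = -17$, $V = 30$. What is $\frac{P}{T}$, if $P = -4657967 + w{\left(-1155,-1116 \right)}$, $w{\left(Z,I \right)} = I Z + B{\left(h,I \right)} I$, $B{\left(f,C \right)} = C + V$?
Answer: $- \frac{69581}{35187} \approx -1.9775$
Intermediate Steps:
$B{\left(f,C \right)} = 30 + C$ ($B{\left(f,C \right)} = C + 30 = 30 + C$)
$T = 1090797$ ($T = -3 - -1090800 = -3 + 1090800 = 1090797$)
$w{\left(Z,I \right)} = I Z + I \left(30 + I\right)$ ($w{\left(Z,I \right)} = I Z + \left(30 + I\right) I = I Z + I \left(30 + I\right)$)
$P = -2157011$ ($P = -4657967 - 1116 \left(30 - 1116 - 1155\right) = -4657967 - -2500956 = -4657967 + 2500956 = -2157011$)
$\frac{P}{T} = - \frac{2157011}{1090797} = \left(-2157011\right) \frac{1}{1090797} = - \frac{69581}{35187}$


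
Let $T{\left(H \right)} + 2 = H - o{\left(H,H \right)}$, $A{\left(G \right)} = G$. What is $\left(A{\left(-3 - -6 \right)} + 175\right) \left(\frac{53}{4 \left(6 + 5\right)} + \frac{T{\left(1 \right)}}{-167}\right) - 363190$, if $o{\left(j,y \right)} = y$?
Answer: $- \frac{1333564489}{3674} \approx -3.6297 \cdot 10^{5}$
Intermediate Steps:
$T{\left(H \right)} = -2$ ($T{\left(H \right)} = -2 + \left(H - H\right) = -2 + 0 = -2$)
$\left(A{\left(-3 - -6 \right)} + 175\right) \left(\frac{53}{4 \left(6 + 5\right)} + \frac{T{\left(1 \right)}}{-167}\right) - 363190 = \left(\left(-3 - -6\right) + 175\right) \left(\frac{53}{4 \left(6 + 5\right)} - \frac{2}{-167}\right) - 363190 = \left(\left(-3 + 6\right) + 175\right) \left(\frac{53}{4 \cdot 11} - - \frac{2}{167}\right) - 363190 = \left(3 + 175\right) \left(\frac{53}{44} + \frac{2}{167}\right) - 363190 = 178 \left(53 \cdot \frac{1}{44} + \frac{2}{167}\right) - 363190 = 178 \left(\frac{53}{44} + \frac{2}{167}\right) - 363190 = 178 \cdot \frac{8939}{7348} - 363190 = \frac{795571}{3674} - 363190 = - \frac{1333564489}{3674}$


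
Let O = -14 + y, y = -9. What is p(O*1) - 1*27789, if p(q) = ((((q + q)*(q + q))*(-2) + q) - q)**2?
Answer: 17882035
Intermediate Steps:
O = -23 (O = -14 - 9 = -23)
p(q) = 64*q**4 (p(q) = ((((2*q)*(2*q))*(-2) + q) - q)**2 = (((4*q**2)*(-2) + q) - q)**2 = ((-8*q**2 + q) - q)**2 = ((q - 8*q**2) - q)**2 = (-8*q**2)**2 = 64*q**4)
p(O*1) - 1*27789 = 64*(-23*1)**4 - 1*27789 = 64*(-23)**4 - 27789 = 64*279841 - 27789 = 17909824 - 27789 = 17882035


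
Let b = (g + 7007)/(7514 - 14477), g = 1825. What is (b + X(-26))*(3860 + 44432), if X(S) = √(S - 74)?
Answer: -142171648/2321 + 482920*I ≈ -61255.0 + 4.8292e+5*I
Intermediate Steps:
X(S) = √(-74 + S)
b = -2944/2321 (b = (1825 + 7007)/(7514 - 14477) = 8832/(-6963) = 8832*(-1/6963) = -2944/2321 ≈ -1.2684)
(b + X(-26))*(3860 + 44432) = (-2944/2321 + √(-74 - 26))*(3860 + 44432) = (-2944/2321 + √(-100))*48292 = (-2944/2321 + 10*I)*48292 = -142171648/2321 + 482920*I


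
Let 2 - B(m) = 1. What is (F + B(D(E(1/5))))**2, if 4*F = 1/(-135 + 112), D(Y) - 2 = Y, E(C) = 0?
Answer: 8281/8464 ≈ 0.97838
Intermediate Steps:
D(Y) = 2 + Y
B(m) = 1 (B(m) = 2 - 1*1 = 2 - 1 = 1)
F = -1/92 (F = 1/(4*(-135 + 112)) = (1/4)/(-23) = (1/4)*(-1/23) = -1/92 ≈ -0.010870)
(F + B(D(E(1/5))))**2 = (-1/92 + 1)**2 = (91/92)**2 = 8281/8464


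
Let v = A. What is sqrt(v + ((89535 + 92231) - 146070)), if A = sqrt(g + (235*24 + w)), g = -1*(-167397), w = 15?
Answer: sqrt(35696 + 6*sqrt(4807)) ≈ 190.03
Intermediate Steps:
g = 167397
A = 6*sqrt(4807) (A = sqrt(167397 + (235*24 + 15)) = sqrt(167397 + (5640 + 15)) = sqrt(167397 + 5655) = sqrt(173052) = 6*sqrt(4807) ≈ 416.00)
v = 6*sqrt(4807) ≈ 416.00
sqrt(v + ((89535 + 92231) - 146070)) = sqrt(6*sqrt(4807) + ((89535 + 92231) - 146070)) = sqrt(6*sqrt(4807) + (181766 - 146070)) = sqrt(6*sqrt(4807) + 35696) = sqrt(35696 + 6*sqrt(4807))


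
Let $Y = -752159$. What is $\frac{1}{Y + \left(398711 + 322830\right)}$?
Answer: $- \frac{1}{30618} \approx -3.2661 \cdot 10^{-5}$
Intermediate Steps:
$\frac{1}{Y + \left(398711 + 322830\right)} = \frac{1}{-752159 + \left(398711 + 322830\right)} = \frac{1}{-752159 + 721541} = \frac{1}{-30618} = - \frac{1}{30618}$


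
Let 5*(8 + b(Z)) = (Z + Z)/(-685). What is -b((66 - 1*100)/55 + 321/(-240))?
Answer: 12054279/1507000 ≈ 7.9989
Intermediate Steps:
b(Z) = -8 - 2*Z/3425 (b(Z) = -8 + ((Z + Z)/(-685))/5 = -8 + ((2*Z)*(-1/685))/5 = -8 + (-2*Z/685)/5 = -8 - 2*Z/3425)
-b((66 - 1*100)/55 + 321/(-240)) = -(-8 - 2*((66 - 1*100)/55 + 321/(-240))/3425) = -(-8 - 2*((66 - 100)*(1/55) + 321*(-1/240))/3425) = -(-8 - 2*(-34*1/55 - 107/80)/3425) = -(-8 - 2*(-34/55 - 107/80)/3425) = -(-8 - 2/3425*(-1721/880)) = -(-8 + 1721/1507000) = -1*(-12054279/1507000) = 12054279/1507000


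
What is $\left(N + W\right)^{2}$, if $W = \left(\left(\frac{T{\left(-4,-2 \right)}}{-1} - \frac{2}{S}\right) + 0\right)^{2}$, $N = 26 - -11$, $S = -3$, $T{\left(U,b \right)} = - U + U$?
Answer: $\frac{113569}{81} \approx 1402.1$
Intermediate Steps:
$T{\left(U,b \right)} = 0$
$N = 37$ ($N = 26 + 11 = 37$)
$W = \frac{4}{9}$ ($W = \left(\left(\frac{0}{-1} - \frac{2}{-3}\right) + 0\right)^{2} = \left(\left(0 \left(-1\right) - - \frac{2}{3}\right) + 0\right)^{2} = \left(\left(0 + \frac{2}{3}\right) + 0\right)^{2} = \left(\frac{2}{3} + 0\right)^{2} = \left(\frac{2}{3}\right)^{2} = \frac{4}{9} \approx 0.44444$)
$\left(N + W\right)^{2} = \left(37 + \frac{4}{9}\right)^{2} = \left(\frac{337}{9}\right)^{2} = \frac{113569}{81}$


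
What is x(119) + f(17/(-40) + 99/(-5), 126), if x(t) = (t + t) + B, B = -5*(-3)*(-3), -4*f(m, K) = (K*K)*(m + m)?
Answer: 3214781/20 ≈ 1.6074e+5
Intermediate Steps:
f(m, K) = -m*K²/2 (f(m, K) = -K*K*(m + m)/4 = -K²*2*m/4 = -m*K²/2)
B = -45 (B = 15*(-3) = -45)
x(t) = -45 + 2*t (x(t) = (t + t) - 45 = 2*t - 45 = -45 + 2*t)
x(119) + f(17/(-40) + 99/(-5), 126) = (-45 + 2*119) - ½*(17/(-40) + 99/(-5))*126² = (-45 + 238) - ½*(17*(-1/40) + 99*(-⅕))*15876 = 193 - ½*(-17/40 - 99/5)*15876 = 193 - ½*(-809/40)*15876 = 193 + 3210921/20 = 3214781/20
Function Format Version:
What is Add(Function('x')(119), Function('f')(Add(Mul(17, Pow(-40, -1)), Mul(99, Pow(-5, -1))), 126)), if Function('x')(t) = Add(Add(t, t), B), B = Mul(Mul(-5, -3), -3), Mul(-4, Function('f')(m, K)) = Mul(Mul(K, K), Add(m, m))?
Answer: Rational(3214781, 20) ≈ 1.6074e+5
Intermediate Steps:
Function('f')(m, K) = Mul(Rational(-1, 2), m, Pow(K, 2)) (Function('f')(m, K) = Mul(Rational(-1, 4), Mul(Mul(K, K), Add(m, m))) = Mul(Rational(-1, 4), Mul(Pow(K, 2), Mul(2, m))) = Mul(Rational(-1, 4), Mul(2, m, Pow(K, 2))) = Mul(Rational(-1, 2), m, Pow(K, 2)))
B = -45 (B = Mul(15, -3) = -45)
Function('x')(t) = Add(-45, Mul(2, t)) (Function('x')(t) = Add(Add(t, t), -45) = Add(Mul(2, t), -45) = Add(-45, Mul(2, t)))
Add(Function('x')(119), Function('f')(Add(Mul(17, Pow(-40, -1)), Mul(99, Pow(-5, -1))), 126)) = Add(Add(-45, Mul(2, 119)), Mul(Rational(-1, 2), Add(Mul(17, Pow(-40, -1)), Mul(99, Pow(-5, -1))), Pow(126, 2))) = Add(Add(-45, 238), Mul(Rational(-1, 2), Add(Mul(17, Rational(-1, 40)), Mul(99, Rational(-1, 5))), 15876)) = Add(193, Mul(Rational(-1, 2), Add(Rational(-17, 40), Rational(-99, 5)), 15876)) = Add(193, Mul(Rational(-1, 2), Rational(-809, 40), 15876)) = Add(193, Rational(3210921, 20)) = Rational(3214781, 20)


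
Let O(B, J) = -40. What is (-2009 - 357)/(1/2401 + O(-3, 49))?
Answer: 5680766/96039 ≈ 59.151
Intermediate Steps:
(-2009 - 357)/(1/2401 + O(-3, 49)) = (-2009 - 357)/(1/2401 - 40) = -2366/(1/2401 - 40) = -2366/(-96039/2401) = -2366*(-2401/96039) = 5680766/96039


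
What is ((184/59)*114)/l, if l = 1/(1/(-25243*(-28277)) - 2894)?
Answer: -43330679568116208/42113982349 ≈ -1.0289e+6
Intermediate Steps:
l = -713796311/2065726524033 (l = 1/(-1/25243*(-1/28277) - 2894) = 1/(1/713796311 - 2894) = 1/(-2065726524033/713796311) = -713796311/2065726524033 ≈ -0.00034554)
((184/59)*114)/l = ((184/59)*114)/(-713796311/2065726524033) = ((184*(1/59))*114)*(-2065726524033/713796311) = ((184/59)*114)*(-2065726524033/713796311) = (20976/59)*(-2065726524033/713796311) = -43330679568116208/42113982349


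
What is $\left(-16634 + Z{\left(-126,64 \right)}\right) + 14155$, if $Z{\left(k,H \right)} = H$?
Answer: $-2415$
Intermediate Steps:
$\left(-16634 + Z{\left(-126,64 \right)}\right) + 14155 = \left(-16634 + 64\right) + 14155 = -16570 + 14155 = -2415$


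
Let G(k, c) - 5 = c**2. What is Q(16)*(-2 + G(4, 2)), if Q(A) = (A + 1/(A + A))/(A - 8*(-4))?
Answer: 1197/512 ≈ 2.3379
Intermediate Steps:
G(k, c) = 5 + c**2
Q(A) = (A + 1/(2*A))/(32 + A) (Q(A) = (A + 1/(2*A))/(A + 32) = (A + 1/(2*A))/(32 + A))
Q(16)*(-2 + G(4, 2)) = ((1/2 + 16**2)/(16*(32 + 16)))*(-2 + (5 + 2**2)) = ((1/16)*(1/2 + 256)/48)*(-2 + (5 + 4)) = ((1/16)*(1/48)*(513/2))*(-2 + 9) = (171/512)*7 = 1197/512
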